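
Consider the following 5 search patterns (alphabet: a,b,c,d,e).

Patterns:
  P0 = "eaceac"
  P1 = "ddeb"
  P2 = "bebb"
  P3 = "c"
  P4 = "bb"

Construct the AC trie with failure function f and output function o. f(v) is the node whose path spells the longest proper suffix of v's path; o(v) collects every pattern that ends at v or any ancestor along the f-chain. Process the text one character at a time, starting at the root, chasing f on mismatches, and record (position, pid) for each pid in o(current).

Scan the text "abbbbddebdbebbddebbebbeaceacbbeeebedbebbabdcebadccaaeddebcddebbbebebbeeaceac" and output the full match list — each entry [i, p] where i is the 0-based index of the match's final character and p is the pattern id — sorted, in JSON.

Build automaton:
Trie nodes:
  0='ε' goto b→11 c→15 d→7 e→1
  1='e' goto a→2
  2='ea' goto c→3
  3='eac' goto e→4
  4='eace' goto a→5
  5='eacea' goto c→6
  6='eaceac' goto ·  [P0 ends]
  7='d' goto d→8
  8='dd' goto e→9
  9='dde' goto b→10
  10='ddeb' goto ·  [P1 ends]
  11='b' goto b→16 e→12
  12='be' goto b→13
  13='beb' goto b→14
  14='bebb' goto ·  [P2 ends]
  15='c' goto ·  [P3 ends]
  16='bb' goto ·  [P4 ends]

BFS fail/out derivation:
  n1('e'): parent n0 fail=0; on 'e' 0 → fail=0;  out ∅∪∅=∅
  n7('d'): parent n0 fail=0; on 'd' 0 → fail=0;  out ∅∪∅=∅
  n11('b'): parent n0 fail=0; on 'b' 0 → fail=0;  out ∅∪∅=∅
  n15('c'): parent n0 fail=0; on 'c' 0 → fail=0;  out {3}∪∅={3}
  n2('ea'): parent n1 fail=0; on 'a' 0 → fail=0;  out ∅∪∅=∅
  n8('dd'): parent n7 fail=0; on 'd' 0 → fail=7;  out ∅∪∅=∅
  n12('be'): parent n11 fail=0; on 'e' 0 → fail=1;  out ∅∪∅=∅
  n16('bb'): parent n11 fail=0; on 'b' 0 → fail=11;  out {4}∪∅={4}
  n3('eac'): parent n2 fail=0; on 'c' 0 → fail=15;  out ∅∪{3}={3}
  n9('dde'): parent n8 fail=7; on 'e' 7→0 → fail=1;  out ∅∪∅=∅
  n13('beb'): parent n12 fail=1; on 'b' 1→0 → fail=11;  out ∅∪∅=∅
  n4('eace'): parent n3 fail=15; on 'e' 15→0 → fail=1;  out ∅∪∅=∅
  n10('ddeb'): parent n9 fail=1; on 'b' 1→0 → fail=11;  out {1}∪∅={1}
  n14('bebb'): parent n13 fail=11; on 'b' 11 → fail=16;  out {2}∪{4}={2,4}
  n5('eacea'): parent n4 fail=1; on 'a' 1 → fail=2;  out ∅∪∅=∅
  n6('eaceac'): parent n5 fail=2; on 'c' 2 → fail=3;  out {0}∪{3}={0,3}

Scan:
pos 0 'a': at 0
pos 1 'b': at 11
pos 2 'b': at 16  → match P4@[1:2]
pos 3 'b': at 16 (fail-walked)  → match P4@[2:3]
pos 4 'b': at 16 (fail-walked)  → match P4@[3:4]
pos 5 'd': at 7 (fail-walked)
pos 6 'd': at 8
pos 7 'e': at 9
pos 8 'b': at 10  → match P1@[5:8]
pos 9 'd': at 7 (fail-walked)
pos 10 'b': at 11 (fail-walked)
pos 11 'e': at 12
pos 12 'b': at 13
pos 13 'b': at 14  → match P2@[10:13],P4@[12:13]
pos 14 'd': at 7 (fail-walked)
pos 15 'd': at 8
pos 16 'e': at 9
pos 17 'b': at 10  → match P1@[14:17]
pos 18 'b': at 16 (fail-walked)  → match P4@[17:18]
pos 19 'e': at 12 (fail-walked)
pos 20 'b': at 13
pos 21 'b': at 14  → match P2@[18:21],P4@[20:21]
pos 22 'e': at 12 (fail-walked)
pos 23 'a': at 2 (fail-walked)
pos 24 'c': at 3  → match P3@[24:24]
pos 25 'e': at 4
pos 26 'a': at 5
pos 27 'c': at 6  → match P0@[22:27],P3@[27:27]
pos 28 'b': at 11 (fail-walked)
pos 29 'b': at 16  → match P4@[28:29]
pos 30 'e': at 12 (fail-walked)
pos 31 'e': at 1 (fail-walked)
pos 32 'e': at 1 (fail-walked)
pos 33 'b': at 11 (fail-walked)
pos 34 'e': at 12
pos 35 'd': at 7 (fail-walked)
pos 36 'b': at 11 (fail-walked)
pos 37 'e': at 12
pos 38 'b': at 13
pos 39 'b': at 14  → match P2@[36:39],P4@[38:39]
pos 40 'a': at 0 (fail-walked)
pos 41 'b': at 11
pos 42 'd': at 7 (fail-walked)
pos 43 'c': at 15 (fail-walked)  → match P3@[43:43]
pos 44 'e': at 1 (fail-walked)
pos 45 'b': at 11 (fail-walked)
pos 46 'a': at 0 (fail-walked)
pos 47 'd': at 7
pos 48 'c': at 15 (fail-walked)  → match P3@[48:48]
pos 49 'c': at 15 (fail-walked)  → match P3@[49:49]
pos 50 'a': at 0 (fail-walked)
pos 51 'a': at 0
pos 52 'e': at 1
pos 53 'd': at 7 (fail-walked)
pos 54 'd': at 8
pos 55 'e': at 9
pos 56 'b': at 10  → match P1@[53:56]
pos 57 'c': at 15 (fail-walked)  → match P3@[57:57]
pos 58 'd': at 7 (fail-walked)
pos 59 'd': at 8
pos 60 'e': at 9
pos 61 'b': at 10  → match P1@[58:61]
pos 62 'b': at 16 (fail-walked)  → match P4@[61:62]
pos 63 'b': at 16 (fail-walked)  → match P4@[62:63]
pos 64 'e': at 12 (fail-walked)
pos 65 'b': at 13
pos 66 'e': at 12 (fail-walked)
pos 67 'b': at 13
pos 68 'b': at 14  → match P2@[65:68],P4@[67:68]
pos 69 'e': at 12 (fail-walked)
pos 70 'e': at 1 (fail-walked)
pos 71 'a': at 2
pos 72 'c': at 3  → match P3@[72:72]
pos 73 'e': at 4
pos 74 'a': at 5
pos 75 'c': at 6  → match P0@[70:75],P3@[75:75]

Result: [[2,4],[3,4],[4,4],[8,1],[13,2],[13,4],[17,1],[18,4],[21,2],[21,4],[24,3],[27,0],[27,3],[29,4],[39,2],[39,4],[43,3],[48,3],[49,3],[56,1],[57,3],[61,1],[62,4],[63,4],[68,2],[68,4],[72,3],[75,0],[75,3]]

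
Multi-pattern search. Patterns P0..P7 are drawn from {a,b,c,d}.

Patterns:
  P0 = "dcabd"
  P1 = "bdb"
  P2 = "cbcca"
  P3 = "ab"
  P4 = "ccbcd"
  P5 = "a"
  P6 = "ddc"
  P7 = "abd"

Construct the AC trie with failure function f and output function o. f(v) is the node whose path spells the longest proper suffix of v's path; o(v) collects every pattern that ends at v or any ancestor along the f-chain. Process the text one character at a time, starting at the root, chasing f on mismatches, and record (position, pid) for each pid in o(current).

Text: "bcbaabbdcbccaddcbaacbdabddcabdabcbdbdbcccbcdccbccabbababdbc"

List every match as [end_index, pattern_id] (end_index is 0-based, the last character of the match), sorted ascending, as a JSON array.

Build:
Trie nodes:
  0='ε' goto a→14 b→6 c→9 d→1
  1='d' goto c→2 d→20
  2='dc' goto a→3
  3='dca' goto b→4
  4='dcab' goto d→5
  5='dcabd' goto ·  [P0 ends]
  6='b' goto d→7
  7='bd' goto b→8
  8='bdb' goto ·  [P1 ends]
  9='c' goto b→10 c→16
  10='cb' goto c→11
  11='cbc' goto c→12
  12='cbcc' goto a→13
  13='cbcca' goto ·  [P2 ends]
  14='a' goto b→15  [P5 ends]
  15='ab' goto d→22  [P3 ends]
  16='cc' goto b→17
  17='ccb' goto c→18
  18='ccbc' goto d→19
  19='ccbcd' goto ·  [P4 ends]
  20='dd' goto c→21
  21='ddc' goto ·  [P6 ends]
  22='abd' goto ·  [P7 ends]

BFS fail/out derivation:
  n1('d'): parent n0 fail=0; on 'd' 0 → fail=0;  out ∅∪∅=∅
  n6('b'): parent n0 fail=0; on 'b' 0 → fail=0;  out ∅∪∅=∅
  n9('c'): parent n0 fail=0; on 'c' 0 → fail=0;  out ∅∪∅=∅
  n14('a'): parent n0 fail=0; on 'a' 0 → fail=0;  out {5}∪∅={5}
  n2('dc'): parent n1 fail=0; on 'c' 0 → fail=9;  out ∅∪∅=∅
  n7('bd'): parent n6 fail=0; on 'd' 0 → fail=1;  out ∅∪∅=∅
  n10('cb'): parent n9 fail=0; on 'b' 0 → fail=6;  out ∅∪∅=∅
  n15('ab'): parent n14 fail=0; on 'b' 0 → fail=6;  out {3}∪∅={3}
  n16('cc'): parent n9 fail=0; on 'c' 0 → fail=9;  out ∅∪∅=∅
  n20('dd'): parent n1 fail=0; on 'd' 0 → fail=1;  out ∅∪∅=∅
  n3('dca'): parent n2 fail=9; on 'a' 9→0 → fail=14;  out ∅∪{5}={5}
  n8('bdb'): parent n7 fail=1; on 'b' 1→0 → fail=6;  out {1}∪∅={1}
  n11('cbc'): parent n10 fail=6; on 'c' 6→0 → fail=9;  out ∅∪∅=∅
  n17('ccb'): parent n16 fail=9; on 'b' 9 → fail=10;  out ∅∪∅=∅
  n21('ddc'): parent n20 fail=1; on 'c' 1 → fail=2;  out {6}∪∅={6}
  n22('abd'): parent n15 fail=6; on 'd' 6 → fail=7;  out {7}∪∅={7}
  n4('dcab'): parent n3 fail=14; on 'b' 14 → fail=15;  out ∅∪{3}={3}
  n12('cbcc'): parent n11 fail=9; on 'c' 9 → fail=16;  out ∅∪∅=∅
  n18('ccbc'): parent n17 fail=10; on 'c' 10 → fail=11;  out ∅∪∅=∅
  n5('dcabd'): parent n4 fail=15; on 'd' 15 → fail=22;  out {0}∪{7}={0,7}
  n13('cbcca'): parent n12 fail=16; on 'a' 16→9→0 → fail=14;  out {2}∪{5}={2,5}
  n19('ccbcd'): parent n18 fail=11; on 'd' 11→9→0 → fail=1;  out {4}∪∅={4}

Scan:
i=0 'b': node 0→6
i=1 'c': node 6→9 (fail-walked)
i=2 'b': node 9→10
i=3 'a': node 10→14 (fail-walked)  emit P5@[3:3]
i=4 'a': node 14→14 (fail-walked)  emit P5@[4:4]
i=5 'b': node 14→15  emit P3@[4:5]
i=6 'b': node 15→6 (fail-walked)
i=7 'd': node 6→7
i=8 'c': node 7→2 (fail-walked)
i=9 'b': node 2→10 (fail-walked)
i=10 'c': node 10→11
i=11 'c': node 11→12
i=12 'a': node 12→13  emit P2@[8:12],P5@[12:12]
i=13 'd': node 13→1 (fail-walked)
i=14 'd': node 1→20
i=15 'c': node 20→21  emit P6@[13:15]
i=16 'b': node 21→10 (fail-walked)
i=17 'a': node 10→14 (fail-walked)  emit P5@[17:17]
i=18 'a': node 14→14 (fail-walked)  emit P5@[18:18]
i=19 'c': node 14→9 (fail-walked)
i=20 'b': node 9→10
i=21 'd': node 10→7 (fail-walked)
i=22 'a': node 7→14 (fail-walked)  emit P5@[22:22]
i=23 'b': node 14→15  emit P3@[22:23]
i=24 'd': node 15→22  emit P7@[22:24]
i=25 'd': node 22→20 (fail-walked)
i=26 'c': node 20→21  emit P6@[24:26]
i=27 'a': node 21→3 (fail-walked)  emit P5@[27:27]
i=28 'b': node 3→4  emit P3@[27:28]
i=29 'd': node 4→5  emit P0@[25:29],P7@[27:29]
i=30 'a': node 5→14 (fail-walked)  emit P5@[30:30]
i=31 'b': node 14→15  emit P3@[30:31]
i=32 'c': node 15→9 (fail-walked)
i=33 'b': node 9→10
i=34 'd': node 10→7 (fail-walked)
i=35 'b': node 7→8  emit P1@[33:35]
i=36 'd': node 8→7 (fail-walked)
i=37 'b': node 7→8  emit P1@[35:37]
i=38 'c': node 8→9 (fail-walked)
i=39 'c': node 9→16
i=40 'c': node 16→16 (fail-walked)
i=41 'b': node 16→17
i=42 'c': node 17→18
i=43 'd': node 18→19  emit P4@[39:43]
i=44 'c': node 19→2 (fail-walked)
i=45 'c': node 2→16 (fail-walked)
i=46 'b': node 16→17
i=47 'c': node 17→18
i=48 'c': node 18→12 (fail-walked)
i=49 'a': node 12→13  emit P2@[45:49],P5@[49:49]
i=50 'b': node 13→15 (fail-walked)  emit P3@[49:50]
i=51 'b': node 15→6 (fail-walked)
i=52 'a': node 6→14 (fail-walked)  emit P5@[52:52]
i=53 'b': node 14→15  emit P3@[52:53]
i=54 'a': node 15→14 (fail-walked)  emit P5@[54:54]
i=55 'b': node 14→15  emit P3@[54:55]
i=56 'd': node 15→22  emit P7@[54:56]
i=57 'b': node 22→8 (fail-walked)  emit P1@[55:57]
i=58 'c': node 8→9 (fail-walked)

All matches (sorted): [[3,5],[4,5],[5,3],[12,2],[12,5],[15,6],[17,5],[18,5],[22,5],[23,3],[24,7],[26,6],[27,5],[28,3],[29,0],[29,7],[30,5],[31,3],[35,1],[37,1],[43,4],[49,2],[49,5],[50,3],[52,5],[53,3],[54,5],[55,3],[56,7],[57,1]]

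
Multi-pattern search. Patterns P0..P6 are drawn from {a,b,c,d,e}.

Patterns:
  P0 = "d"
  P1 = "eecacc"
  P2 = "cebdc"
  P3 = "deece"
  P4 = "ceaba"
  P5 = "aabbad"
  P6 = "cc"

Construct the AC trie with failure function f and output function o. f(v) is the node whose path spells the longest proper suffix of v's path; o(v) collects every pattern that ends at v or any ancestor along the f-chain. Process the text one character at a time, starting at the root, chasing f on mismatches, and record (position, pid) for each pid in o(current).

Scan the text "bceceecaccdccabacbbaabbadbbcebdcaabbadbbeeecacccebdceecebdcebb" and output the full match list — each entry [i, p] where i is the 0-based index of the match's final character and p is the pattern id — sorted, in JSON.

Construct AC machine:
Trie (insert patterns):
  0='ε' goto a→20 c→8 d→1 e→2
  1='d' goto e→13  [P0 ends]
  2='e' goto e→3
  3='ee' goto c→4
  4='eec' goto a→5
  5='eeca' goto c→6
  6='eecac' goto c→7
  7='eecacc' goto ·  [P1 ends]
  8='c' goto c→26 e→9
  9='ce' goto a→17 b→10
  10='ceb' goto d→11
  11='cebd' goto c→12
  12='cebdc' goto ·  [P2 ends]
  13='de' goto e→14
  14='dee' goto c→15
  15='deec' goto e→16
  16='deece' goto ·  [P3 ends]
  17='cea' goto b→18
  18='ceab' goto a→19
  19='ceaba' goto ·  [P4 ends]
  20='a' goto a→21
  21='aa' goto b→22
  22='aab' goto b→23
  23='aabb' goto a→24
  24='aabba' goto d→25
  25='aabbad' goto ·  [P5 ends]
  26='cc' goto ·  [P6 ends]

BFS fail/out derivation:
  n1('d'): parent n0 fail=0; on 'd' 0 → fail=0;  out {0}∪∅={0}
  n2('e'): parent n0 fail=0; on 'e' 0 → fail=0;  out ∅∪∅=∅
  n8('c'): parent n0 fail=0; on 'c' 0 → fail=0;  out ∅∪∅=∅
  n20('a'): parent n0 fail=0; on 'a' 0 → fail=0;  out ∅∪∅=∅
  n3('ee'): parent n2 fail=0; on 'e' 0 → fail=2;  out ∅∪∅=∅
  n9('ce'): parent n8 fail=0; on 'e' 0 → fail=2;  out ∅∪∅=∅
  n13('de'): parent n1 fail=0; on 'e' 0 → fail=2;  out ∅∪∅=∅
  n21('aa'): parent n20 fail=0; on 'a' 0 → fail=20;  out ∅∪∅=∅
  n26('cc'): parent n8 fail=0; on 'c' 0 → fail=8;  out {6}∪∅={6}
  n4('eec'): parent n3 fail=2; on 'c' 2→0 → fail=8;  out ∅∪∅=∅
  n10('ceb'): parent n9 fail=2; on 'b' 2→0 → fail=0;  out ∅∪∅=∅
  n14('dee'): parent n13 fail=2; on 'e' 2 → fail=3;  out ∅∪∅=∅
  n17('cea'): parent n9 fail=2; on 'a' 2→0 → fail=20;  out ∅∪∅=∅
  n22('aab'): parent n21 fail=20; on 'b' 20→0 → fail=0;  out ∅∪∅=∅
  n5('eeca'): parent n4 fail=8; on 'a' 8→0 → fail=20;  out ∅∪∅=∅
  n11('cebd'): parent n10 fail=0; on 'd' 0 → fail=1;  out ∅∪{0}={0}
  n15('deec'): parent n14 fail=3; on 'c' 3 → fail=4;  out ∅∪∅=∅
  n18('ceab'): parent n17 fail=20; on 'b' 20→0 → fail=0;  out ∅∪∅=∅
  n23('aabb'): parent n22 fail=0; on 'b' 0 → fail=0;  out ∅∪∅=∅
  n6('eecac'): parent n5 fail=20; on 'c' 20→0 → fail=8;  out ∅∪∅=∅
  n12('cebdc'): parent n11 fail=1; on 'c' 1→0 → fail=8;  out {2}∪∅={2}
  n16('deece'): parent n15 fail=4; on 'e' 4→8 → fail=9;  out {3}∪∅={3}
  n19('ceaba'): parent n18 fail=0; on 'a' 0 → fail=20;  out {4}∪∅={4}
  n24('aabba'): parent n23 fail=0; on 'a' 0 → fail=20;  out ∅∪∅=∅
  n7('eecacc'): parent n6 fail=8; on 'c' 8 → fail=26;  out {1}∪{6}={1,6}
  n25('aabbad'): parent n24 fail=20; on 'd' 20→0 → fail=1;  out {5}∪{0}={0,5}

Run:
i=0 'b': node 0→0
i=1 'c': node 0→8
i=2 'e': node 8→9
i=3 'c': node 9→8 (via fail)
i=4 'e': node 8→9
i=5 'e': node 9→3 (via fail)
i=6 'c': node 3→4
i=7 'a': node 4→5
i=8 'c': node 5→6
i=9 'c': node 6→7  → match P1@[4:9],P6@[8:9]
i=10 'd': node 7→1 (via fail)  → match P0@[10:10]
i=11 'c': node 1→8 (via fail)
i=12 'c': node 8→26  → match P6@[11:12]
i=13 'a': node 26→20 (via fail)
i=14 'b': node 20→0 (via fail)
i=15 'a': node 0→20
i=16 'c': node 20→8 (via fail)
i=17 'b': node 8→0 (via fail)
i=18 'b': node 0→0
i=19 'a': node 0→20
i=20 'a': node 20→21
i=21 'b': node 21→22
i=22 'b': node 22→23
i=23 'a': node 23→24
i=24 'd': node 24→25  → match P0@[24:24],P5@[19:24]
i=25 'b': node 25→0 (via fail)
i=26 'b': node 0→0
i=27 'c': node 0→8
i=28 'e': node 8→9
i=29 'b': node 9→10
i=30 'd': node 10→11  → match P0@[30:30]
i=31 'c': node 11→12  → match P2@[27:31]
i=32 'a': node 12→20 (via fail)
i=33 'a': node 20→21
i=34 'b': node 21→22
i=35 'b': node 22→23
i=36 'a': node 23→24
i=37 'd': node 24→25  → match P0@[37:37],P5@[32:37]
i=38 'b': node 25→0 (via fail)
i=39 'b': node 0→0
i=40 'e': node 0→2
i=41 'e': node 2→3
i=42 'e': node 3→3 (via fail)
i=43 'c': node 3→4
i=44 'a': node 4→5
i=45 'c': node 5→6
i=46 'c': node 6→7  → match P1@[41:46],P6@[45:46]
i=47 'c': node 7→26 (via fail)  → match P6@[46:47]
i=48 'e': node 26→9 (via fail)
i=49 'b': node 9→10
i=50 'd': node 10→11  → match P0@[50:50]
i=51 'c': node 11→12  → match P2@[47:51]
i=52 'e': node 12→9 (via fail)
i=53 'e': node 9→3 (via fail)
i=54 'c': node 3→4
i=55 'e': node 4→9 (via fail)
i=56 'b': node 9→10
i=57 'd': node 10→11  → match P0@[57:57]
i=58 'c': node 11→12  → match P2@[54:58]
i=59 'e': node 12→9 (via fail)
i=60 'b': node 9→10
i=61 'b': node 10→0 (via fail)

All matches (sorted): [[9,1],[9,6],[10,0],[12,6],[24,0],[24,5],[30,0],[31,2],[37,0],[37,5],[46,1],[46,6],[47,6],[50,0],[51,2],[57,0],[58,2]]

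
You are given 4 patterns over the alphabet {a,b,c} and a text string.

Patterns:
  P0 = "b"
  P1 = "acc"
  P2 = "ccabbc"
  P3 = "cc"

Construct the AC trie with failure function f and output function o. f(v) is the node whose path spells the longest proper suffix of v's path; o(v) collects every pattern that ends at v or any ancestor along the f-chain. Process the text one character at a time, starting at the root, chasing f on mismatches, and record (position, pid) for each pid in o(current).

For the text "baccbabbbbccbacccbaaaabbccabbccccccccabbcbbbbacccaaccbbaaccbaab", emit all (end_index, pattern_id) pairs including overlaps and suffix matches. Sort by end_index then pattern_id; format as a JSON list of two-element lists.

Build:
Trie (insert patterns):
  n0 'ε': a→2 b→1 c→5
  n1 'b': ·  [P0 ends]
  n2 'a': c→3
  n3 'ac': c→4
  n4 'acc': ·  [P1 ends]
  n5 'c': c→6
  n6 'cc': a→7  [P3 ends]
  n7 'cca': b→8
  n8 'ccab': b→9
  n9 'ccabb': c→10
  n10 'ccabbc': ·  [P2 ends]

Failure links (BFS by depth):
  fail(1) 'b': from fail(0)=0 chase 'b': 0 ⇒ 0;  out={0}∪out(0)={0}
  fail(2) 'a': from fail(0)=0 chase 'a': 0 ⇒ 0;  out=∅∪out(0)=∅
  fail(5) 'c': from fail(0)=0 chase 'c': 0 ⇒ 0;  out=∅∪out(0)=∅
  fail(3) 'ac': from fail(2)=0 chase 'c': 0 ⇒ 5;  out=∅∪out(5)=∅
  fail(6) 'cc': from fail(5)=0 chase 'c': 0 ⇒ 5;  out={3}∪out(5)={3}
  fail(4) 'acc': from fail(3)=5 chase 'c': 5 ⇒ 6;  out={1}∪out(6)={1,3}
  fail(7) 'cca': from fail(6)=5 chase 'a': 5→0 ⇒ 2;  out=∅∪out(2)=∅
  fail(8) 'ccab': from fail(7)=2 chase 'b': 2→0 ⇒ 1;  out=∅∪out(1)={0}
  fail(9) 'ccabb': from fail(8)=1 chase 'b': 1→0 ⇒ 1;  out=∅∪out(1)={0}
  fail(10) 'ccabbc': from fail(9)=1 chase 'c': 1→0 ⇒ 5;  out={2}∪out(5)={2}

Scan:
[0] read 'b'  n0⇒n1  emit P0@[0:0]
[1] read 'a'  n1⇒n2 (fail-walked)
[2] read 'c'  n2⇒n3
[3] read 'c'  n3⇒n4  emit P1@[1:3],P3@[2:3]
[4] read 'b'  n4⇒n1 (fail-walked)  emit P0@[4:4]
[5] read 'a'  n1⇒n2 (fail-walked)
[6] read 'b'  n2⇒n1 (fail-walked)  emit P0@[6:6]
[7] read 'b'  n1⇒n1 (fail-walked)  emit P0@[7:7]
[8] read 'b'  n1⇒n1 (fail-walked)  emit P0@[8:8]
[9] read 'b'  n1⇒n1 (fail-walked)  emit P0@[9:9]
[10] read 'c'  n1⇒n5 (fail-walked)
[11] read 'c'  n5⇒n6  emit P3@[10:11]
[12] read 'b'  n6⇒n1 (fail-walked)  emit P0@[12:12]
[13] read 'a'  n1⇒n2 (fail-walked)
[14] read 'c'  n2⇒n3
[15] read 'c'  n3⇒n4  emit P1@[13:15],P3@[14:15]
[16] read 'c'  n4⇒n6 (fail-walked)  emit P3@[15:16]
[17] read 'b'  n6⇒n1 (fail-walked)  emit P0@[17:17]
[18] read 'a'  n1⇒n2 (fail-walked)
[19] read 'a'  n2⇒n2 (fail-walked)
[20] read 'a'  n2⇒n2 (fail-walked)
[21] read 'a'  n2⇒n2 (fail-walked)
[22] read 'b'  n2⇒n1 (fail-walked)  emit P0@[22:22]
[23] read 'b'  n1⇒n1 (fail-walked)  emit P0@[23:23]
[24] read 'c'  n1⇒n5 (fail-walked)
[25] read 'c'  n5⇒n6  emit P3@[24:25]
[26] read 'a'  n6⇒n7
[27] read 'b'  n7⇒n8  emit P0@[27:27]
[28] read 'b'  n8⇒n9  emit P0@[28:28]
[29] read 'c'  n9⇒n10  emit P2@[24:29]
[30] read 'c'  n10⇒n6 (fail-walked)  emit P3@[29:30]
[31] read 'c'  n6⇒n6 (fail-walked)  emit P3@[30:31]
[32] read 'c'  n6⇒n6 (fail-walked)  emit P3@[31:32]
[33] read 'c'  n6⇒n6 (fail-walked)  emit P3@[32:33]
[34] read 'c'  n6⇒n6 (fail-walked)  emit P3@[33:34]
[35] read 'c'  n6⇒n6 (fail-walked)  emit P3@[34:35]
[36] read 'c'  n6⇒n6 (fail-walked)  emit P3@[35:36]
[37] read 'a'  n6⇒n7
[38] read 'b'  n7⇒n8  emit P0@[38:38]
[39] read 'b'  n8⇒n9  emit P0@[39:39]
[40] read 'c'  n9⇒n10  emit P2@[35:40]
[41] read 'b'  n10⇒n1 (fail-walked)  emit P0@[41:41]
[42] read 'b'  n1⇒n1 (fail-walked)  emit P0@[42:42]
[43] read 'b'  n1⇒n1 (fail-walked)  emit P0@[43:43]
[44] read 'b'  n1⇒n1 (fail-walked)  emit P0@[44:44]
[45] read 'a'  n1⇒n2 (fail-walked)
[46] read 'c'  n2⇒n3
[47] read 'c'  n3⇒n4  emit P1@[45:47],P3@[46:47]
[48] read 'c'  n4⇒n6 (fail-walked)  emit P3@[47:48]
[49] read 'a'  n6⇒n7
[50] read 'a'  n7⇒n2 (fail-walked)
[51] read 'c'  n2⇒n3
[52] read 'c'  n3⇒n4  emit P1@[50:52],P3@[51:52]
[53] read 'b'  n4⇒n1 (fail-walked)  emit P0@[53:53]
[54] read 'b'  n1⇒n1 (fail-walked)  emit P0@[54:54]
[55] read 'a'  n1⇒n2 (fail-walked)
[56] read 'a'  n2⇒n2 (fail-walked)
[57] read 'c'  n2⇒n3
[58] read 'c'  n3⇒n4  emit P1@[56:58],P3@[57:58]
[59] read 'b'  n4⇒n1 (fail-walked)  emit P0@[59:59]
[60] read 'a'  n1⇒n2 (fail-walked)
[61] read 'a'  n2⇒n2 (fail-walked)
[62] read 'b'  n2⇒n1 (fail-walked)  emit P0@[62:62]

All matches (sorted): [[0,0],[3,1],[3,3],[4,0],[6,0],[7,0],[8,0],[9,0],[11,3],[12,0],[15,1],[15,3],[16,3],[17,0],[22,0],[23,0],[25,3],[27,0],[28,0],[29,2],[30,3],[31,3],[32,3],[33,3],[34,3],[35,3],[36,3],[38,0],[39,0],[40,2],[41,0],[42,0],[43,0],[44,0],[47,1],[47,3],[48,3],[52,1],[52,3],[53,0],[54,0],[58,1],[58,3],[59,0],[62,0]]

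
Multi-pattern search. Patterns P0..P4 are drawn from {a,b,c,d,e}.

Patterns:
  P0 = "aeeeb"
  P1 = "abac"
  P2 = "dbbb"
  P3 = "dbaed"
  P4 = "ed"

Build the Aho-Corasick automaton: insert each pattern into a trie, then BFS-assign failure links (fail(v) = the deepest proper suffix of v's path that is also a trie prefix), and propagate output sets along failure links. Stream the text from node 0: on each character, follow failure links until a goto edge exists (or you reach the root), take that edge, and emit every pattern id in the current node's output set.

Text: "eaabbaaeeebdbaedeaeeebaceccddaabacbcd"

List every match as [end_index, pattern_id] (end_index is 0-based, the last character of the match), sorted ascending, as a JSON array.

Build:
Trie nodes:
  0='ε' goto a→1 d→9 e→16
  1='a' goto b→6 e→2
  2='ae' goto e→3
  3='aee' goto e→4
  4='aeee' goto b→5
  5='aeeeb' goto ·  ←P0
  6='ab' goto a→7
  7='aba' goto c→8
  8='abac' goto ·  ←P1
  9='d' goto b→10
  10='db' goto a→13 b→11
  11='dbb' goto b→12
  12='dbbb' goto ·  ←P2
  13='dba' goto e→14
  14='dbae' goto d→15
  15='dbaed' goto ·  ←P3
  16='e' goto d→17
  17='ed' goto ·  ←P4

BFS fail/out derivation:
  n1('a'): parent n0 fail=0; on 'a' 0 → fail=0;  out ∅∪∅=∅
  n9('d'): parent n0 fail=0; on 'd' 0 → fail=0;  out ∅∪∅=∅
  n16('e'): parent n0 fail=0; on 'e' 0 → fail=0;  out ∅∪∅=∅
  n2('ae'): parent n1 fail=0; on 'e' 0 → fail=16;  out ∅∪∅=∅
  n6('ab'): parent n1 fail=0; on 'b' 0 → fail=0;  out ∅∪∅=∅
  n10('db'): parent n9 fail=0; on 'b' 0 → fail=0;  out ∅∪∅=∅
  n17('ed'): parent n16 fail=0; on 'd' 0 → fail=9;  out {4}∪∅={4}
  n3('aee'): parent n2 fail=16; on 'e' 16→0 → fail=16;  out ∅∪∅=∅
  n7('aba'): parent n6 fail=0; on 'a' 0 → fail=1;  out ∅∪∅=∅
  n11('dbb'): parent n10 fail=0; on 'b' 0 → fail=0;  out ∅∪∅=∅
  n13('dba'): parent n10 fail=0; on 'a' 0 → fail=1;  out ∅∪∅=∅
  n4('aeee'): parent n3 fail=16; on 'e' 16→0 → fail=16;  out ∅∪∅=∅
  n8('abac'): parent n7 fail=1; on 'c' 1→0 → fail=0;  out {1}∪∅={1}
  n12('dbbb'): parent n11 fail=0; on 'b' 0 → fail=0;  out {2}∪∅={2}
  n14('dbae'): parent n13 fail=1; on 'e' 1 → fail=2;  out ∅∪∅=∅
  n5('aeeeb'): parent n4 fail=16; on 'b' 16→0 → fail=0;  out {0}∪∅={0}
  n15('dbaed'): parent n14 fail=2; on 'd' 2→16 → fail=17;  out {3}∪{4}={3,4}

Run:
pos 0 'e': at 16
pos 1 'a': at 1 (via fail)
pos 2 'a': at 1 (via fail)
pos 3 'b': at 6
pos 4 'b': at 0 (via fail)
pos 5 'a': at 1
pos 6 'a': at 1 (via fail)
pos 7 'e': at 2
pos 8 'e': at 3
pos 9 'e': at 4
pos 10 'b': at 5  → match P0@[6:10]
pos 11 'd': at 9 (via fail)
pos 12 'b': at 10
pos 13 'a': at 13
pos 14 'e': at 14
pos 15 'd': at 15  → match P3@[11:15],P4@[14:15]
pos 16 'e': at 16 (via fail)
pos 17 'a': at 1 (via fail)
pos 18 'e': at 2
pos 19 'e': at 3
pos 20 'e': at 4
pos 21 'b': at 5  → match P0@[17:21]
pos 22 'a': at 1 (via fail)
pos 23 'c': at 0 (via fail)
pos 24 'e': at 16
pos 25 'c': at 0 (via fail)
pos 26 'c': at 0
pos 27 'd': at 9
pos 28 'd': at 9 (via fail)
pos 29 'a': at 1 (via fail)
pos 30 'a': at 1 (via fail)
pos 31 'b': at 6
pos 32 'a': at 7
pos 33 'c': at 8  → match P1@[30:33]
pos 34 'b': at 0 (via fail)
pos 35 'c': at 0
pos 36 'd': at 9

Matches: [[10,0],[15,3],[15,4],[21,0],[33,1]]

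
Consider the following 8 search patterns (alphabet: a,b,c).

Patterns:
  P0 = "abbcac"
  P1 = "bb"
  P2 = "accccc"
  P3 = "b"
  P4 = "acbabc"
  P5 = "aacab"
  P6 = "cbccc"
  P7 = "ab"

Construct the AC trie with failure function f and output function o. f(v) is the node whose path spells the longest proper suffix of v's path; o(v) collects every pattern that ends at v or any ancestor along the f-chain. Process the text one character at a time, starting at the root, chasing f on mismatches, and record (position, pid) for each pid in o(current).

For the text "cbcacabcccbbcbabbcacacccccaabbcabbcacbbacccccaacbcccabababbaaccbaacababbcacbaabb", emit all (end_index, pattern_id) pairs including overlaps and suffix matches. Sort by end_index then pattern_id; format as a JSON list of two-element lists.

Construct AC machine:
Trie nodes:
  0='ε' goto a→1 b→7 c→22
  1='a' goto a→18 b→2 c→9
  2='ab' goto b→3  [P7 ends]
  3='abb' goto c→4
  4='abbc' goto a→5
  5='abbca' goto c→6
  6='abbcac' goto ·  [P0 ends]
  7='b' goto b→8  [P3 ends]
  8='bb' goto ·  [P1 ends]
  9='ac' goto b→14 c→10
  10='acc' goto c→11
  11='accc' goto c→12
  12='acccc' goto c→13
  13='accccc' goto ·  [P2 ends]
  14='acb' goto a→15
  15='acba' goto b→16
  16='acbab' goto c→17
  17='acbabc' goto ·  [P4 ends]
  18='aa' goto c→19
  19='aac' goto a→20
  20='aaca' goto b→21
  21='aacab' goto ·  [P5 ends]
  22='c' goto b→23
  23='cb' goto c→24
  24='cbc' goto c→25
  25='cbcc' goto c→26
  26='cbccc' goto ·  [P6 ends]

BFS fail/out derivation:
  n1('a'): parent n0 fail=0; on 'a' 0 → fail=0;  out ∅∪∅=∅
  n7('b'): parent n0 fail=0; on 'b' 0 → fail=0;  out {3}∪∅={3}
  n22('c'): parent n0 fail=0; on 'c' 0 → fail=0;  out ∅∪∅=∅
  n2('ab'): parent n1 fail=0; on 'b' 0 → fail=7;  out {7}∪{3}={3,7}
  n8('bb'): parent n7 fail=0; on 'b' 0 → fail=7;  out {1}∪{3}={1,3}
  n9('ac'): parent n1 fail=0; on 'c' 0 → fail=22;  out ∅∪∅=∅
  n18('aa'): parent n1 fail=0; on 'a' 0 → fail=1;  out ∅∪∅=∅
  n23('cb'): parent n22 fail=0; on 'b' 0 → fail=7;  out ∅∪{3}={3}
  n3('abb'): parent n2 fail=7; on 'b' 7 → fail=8;  out ∅∪{1,3}={1,3}
  n10('acc'): parent n9 fail=22; on 'c' 22→0 → fail=22;  out ∅∪∅=∅
  n14('acb'): parent n9 fail=22; on 'b' 22 → fail=23;  out ∅∪{3}={3}
  n19('aac'): parent n18 fail=1; on 'c' 1 → fail=9;  out ∅∪∅=∅
  n24('cbc'): parent n23 fail=7; on 'c' 7→0 → fail=22;  out ∅∪∅=∅
  n4('abbc'): parent n3 fail=8; on 'c' 8→7→0 → fail=22;  out ∅∪∅=∅
  n11('accc'): parent n10 fail=22; on 'c' 22→0 → fail=22;  out ∅∪∅=∅
  n15('acba'): parent n14 fail=23; on 'a' 23→7→0 → fail=1;  out ∅∪∅=∅
  n20('aaca'): parent n19 fail=9; on 'a' 9→22→0 → fail=1;  out ∅∪∅=∅
  n25('cbcc'): parent n24 fail=22; on 'c' 22→0 → fail=22;  out ∅∪∅=∅
  n5('abbca'): parent n4 fail=22; on 'a' 22→0 → fail=1;  out ∅∪∅=∅
  n12('acccc'): parent n11 fail=22; on 'c' 22→0 → fail=22;  out ∅∪∅=∅
  n16('acbab'): parent n15 fail=1; on 'b' 1 → fail=2;  out ∅∪{3,7}={3,7}
  n21('aacab'): parent n20 fail=1; on 'b' 1 → fail=2;  out {5}∪{3,7}={3,5,7}
  n26('cbccc'): parent n25 fail=22; on 'c' 22→0 → fail=22;  out {6}∪∅={6}
  n6('abbcac'): parent n5 fail=1; on 'c' 1 → fail=9;  out {0}∪∅={0}
  n13('accccc'): parent n12 fail=22; on 'c' 22→0 → fail=22;  out {2}∪∅={2}
  n17('acbabc'): parent n16 fail=2; on 'c' 2→7→0 → fail=22;  out {4}∪∅={4}

Text stream:
[0] read 'c'  n0⇒n22
[1] read 'b'  n22⇒n23  → match P3@[1:1]
[2] read 'c'  n23⇒n24
[3] read 'a'  n24⇒n1 (fail-walked)
[4] read 'c'  n1⇒n9
[5] read 'a'  n9⇒n1 (fail-walked)
[6] read 'b'  n1⇒n2  → match P3@[6:6],P7@[5:6]
[7] read 'c'  n2⇒n22 (fail-walked)
[8] read 'c'  n22⇒n22 (fail-walked)
[9] read 'c'  n22⇒n22 (fail-walked)
[10] read 'b'  n22⇒n23  → match P3@[10:10]
[11] read 'b'  n23⇒n8 (fail-walked)  → match P1@[10:11],P3@[11:11]
[12] read 'c'  n8⇒n22 (fail-walked)
[13] read 'b'  n22⇒n23  → match P3@[13:13]
[14] read 'a'  n23⇒n1 (fail-walked)
[15] read 'b'  n1⇒n2  → match P3@[15:15],P7@[14:15]
[16] read 'b'  n2⇒n3  → match P1@[15:16],P3@[16:16]
[17] read 'c'  n3⇒n4
[18] read 'a'  n4⇒n5
[19] read 'c'  n5⇒n6  → match P0@[14:19]
[20] read 'a'  n6⇒n1 (fail-walked)
[21] read 'c'  n1⇒n9
[22] read 'c'  n9⇒n10
[23] read 'c'  n10⇒n11
[24] read 'c'  n11⇒n12
[25] read 'c'  n12⇒n13  → match P2@[20:25]
[26] read 'a'  n13⇒n1 (fail-walked)
[27] read 'a'  n1⇒n18
[28] read 'b'  n18⇒n2 (fail-walked)  → match P3@[28:28],P7@[27:28]
[29] read 'b'  n2⇒n3  → match P1@[28:29],P3@[29:29]
[30] read 'c'  n3⇒n4
[31] read 'a'  n4⇒n5
[32] read 'b'  n5⇒n2 (fail-walked)  → match P3@[32:32],P7@[31:32]
[33] read 'b'  n2⇒n3  → match P1@[32:33],P3@[33:33]
[34] read 'c'  n3⇒n4
[35] read 'a'  n4⇒n5
[36] read 'c'  n5⇒n6  → match P0@[31:36]
[37] read 'b'  n6⇒n14 (fail-walked)  → match P3@[37:37]
[38] read 'b'  n14⇒n8 (fail-walked)  → match P1@[37:38],P3@[38:38]
[39] read 'a'  n8⇒n1 (fail-walked)
[40] read 'c'  n1⇒n9
[41] read 'c'  n9⇒n10
[42] read 'c'  n10⇒n11
[43] read 'c'  n11⇒n12
[44] read 'c'  n12⇒n13  → match P2@[39:44]
[45] read 'a'  n13⇒n1 (fail-walked)
[46] read 'a'  n1⇒n18
[47] read 'c'  n18⇒n19
[48] read 'b'  n19⇒n14 (fail-walked)  → match P3@[48:48]
[49] read 'c'  n14⇒n24 (fail-walked)
[50] read 'c'  n24⇒n25
[51] read 'c'  n25⇒n26  → match P6@[47:51]
[52] read 'a'  n26⇒n1 (fail-walked)
[53] read 'b'  n1⇒n2  → match P3@[53:53],P7@[52:53]
[54] read 'a'  n2⇒n1 (fail-walked)
[55] read 'b'  n1⇒n2  → match P3@[55:55],P7@[54:55]
[56] read 'a'  n2⇒n1 (fail-walked)
[57] read 'b'  n1⇒n2  → match P3@[57:57],P7@[56:57]
[58] read 'b'  n2⇒n3  → match P1@[57:58],P3@[58:58]
[59] read 'a'  n3⇒n1 (fail-walked)
[60] read 'a'  n1⇒n18
[61] read 'c'  n18⇒n19
[62] read 'c'  n19⇒n10 (fail-walked)
[63] read 'b'  n10⇒n23 (fail-walked)  → match P3@[63:63]
[64] read 'a'  n23⇒n1 (fail-walked)
[65] read 'a'  n1⇒n18
[66] read 'c'  n18⇒n19
[67] read 'a'  n19⇒n20
[68] read 'b'  n20⇒n21  → match P3@[68:68],P5@[64:68],P7@[67:68]
[69] read 'a'  n21⇒n1 (fail-walked)
[70] read 'b'  n1⇒n2  → match P3@[70:70],P7@[69:70]
[71] read 'b'  n2⇒n3  → match P1@[70:71],P3@[71:71]
[72] read 'c'  n3⇒n4
[73] read 'a'  n4⇒n5
[74] read 'c'  n5⇒n6  → match P0@[69:74]
[75] read 'b'  n6⇒n14 (fail-walked)  → match P3@[75:75]
[76] read 'a'  n14⇒n15
[77] read 'a'  n15⇒n18 (fail-walked)
[78] read 'b'  n18⇒n2 (fail-walked)  → match P3@[78:78],P7@[77:78]
[79] read 'b'  n2⇒n3  → match P1@[78:79],P3@[79:79]

Result: [[1,3],[6,3],[6,7],[10,3],[11,1],[11,3],[13,3],[15,3],[15,7],[16,1],[16,3],[19,0],[25,2],[28,3],[28,7],[29,1],[29,3],[32,3],[32,7],[33,1],[33,3],[36,0],[37,3],[38,1],[38,3],[44,2],[48,3],[51,6],[53,3],[53,7],[55,3],[55,7],[57,3],[57,7],[58,1],[58,3],[63,3],[68,3],[68,5],[68,7],[70,3],[70,7],[71,1],[71,3],[74,0],[75,3],[78,3],[78,7],[79,1],[79,3]]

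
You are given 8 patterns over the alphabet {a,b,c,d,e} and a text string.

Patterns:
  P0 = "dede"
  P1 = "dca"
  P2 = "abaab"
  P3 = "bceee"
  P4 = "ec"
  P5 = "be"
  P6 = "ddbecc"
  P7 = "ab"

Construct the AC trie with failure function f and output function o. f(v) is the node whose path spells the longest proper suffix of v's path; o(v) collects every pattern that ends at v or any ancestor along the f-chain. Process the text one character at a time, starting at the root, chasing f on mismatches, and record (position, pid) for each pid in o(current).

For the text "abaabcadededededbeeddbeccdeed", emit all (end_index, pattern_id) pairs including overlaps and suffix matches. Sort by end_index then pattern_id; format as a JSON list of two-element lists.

Construct AC machine:
Trie nodes:
  0='ε' goto a→7 b→12 d→1 e→17
  1='d' goto c→5 d→20 e→2
  2='de' goto d→3
  3='ded' goto e→4
  4='dede' goto ·  [P0 ends]
  5='dc' goto a→6
  6='dca' goto ·  [P1 ends]
  7='a' goto b→8
  8='ab' goto a→9  [P7 ends]
  9='aba' goto a→10
  10='abaa' goto b→11
  11='abaab' goto ·  [P2 ends]
  12='b' goto c→13 e→19
  13='bc' goto e→14
  14='bce' goto e→15
  15='bcee' goto e→16
  16='bceee' goto ·  [P3 ends]
  17='e' goto c→18
  18='ec' goto ·  [P4 ends]
  19='be' goto ·  [P5 ends]
  20='dd' goto b→21
  21='ddb' goto e→22
  22='ddbe' goto c→23
  23='ddbec' goto c→24
  24='ddbecc' goto ·  [P6 ends]

Failure links (BFS by depth):
  fail(1) 'd': from fail(0)=0 chase 'd': 0 ⇒ 0;  out=∅∪out(0)=∅
  fail(7) 'a': from fail(0)=0 chase 'a': 0 ⇒ 0;  out=∅∪out(0)=∅
  fail(12) 'b': from fail(0)=0 chase 'b': 0 ⇒ 0;  out=∅∪out(0)=∅
  fail(17) 'e': from fail(0)=0 chase 'e': 0 ⇒ 0;  out=∅∪out(0)=∅
  fail(2) 'de': from fail(1)=0 chase 'e': 0 ⇒ 17;  out=∅∪out(17)=∅
  fail(5) 'dc': from fail(1)=0 chase 'c': 0 ⇒ 0;  out=∅∪out(0)=∅
  fail(8) 'ab': from fail(7)=0 chase 'b': 0 ⇒ 12;  out={7}∪out(12)={7}
  fail(13) 'bc': from fail(12)=0 chase 'c': 0 ⇒ 0;  out=∅∪out(0)=∅
  fail(18) 'ec': from fail(17)=0 chase 'c': 0 ⇒ 0;  out={4}∪out(0)={4}
  fail(19) 'be': from fail(12)=0 chase 'e': 0 ⇒ 17;  out={5}∪out(17)={5}
  fail(20) 'dd': from fail(1)=0 chase 'd': 0 ⇒ 1;  out=∅∪out(1)=∅
  fail(3) 'ded': from fail(2)=17 chase 'd': 17→0 ⇒ 1;  out=∅∪out(1)=∅
  fail(6) 'dca': from fail(5)=0 chase 'a': 0 ⇒ 7;  out={1}∪out(7)={1}
  fail(9) 'aba': from fail(8)=12 chase 'a': 12→0 ⇒ 7;  out=∅∪out(7)=∅
  fail(14) 'bce': from fail(13)=0 chase 'e': 0 ⇒ 17;  out=∅∪out(17)=∅
  fail(21) 'ddb': from fail(20)=1 chase 'b': 1→0 ⇒ 12;  out=∅∪out(12)=∅
  fail(4) 'dede': from fail(3)=1 chase 'e': 1 ⇒ 2;  out={0}∪out(2)={0}
  fail(10) 'abaa': from fail(9)=7 chase 'a': 7→0 ⇒ 7;  out=∅∪out(7)=∅
  fail(15) 'bcee': from fail(14)=17 chase 'e': 17→0 ⇒ 17;  out=∅∪out(17)=∅
  fail(22) 'ddbe': from fail(21)=12 chase 'e': 12 ⇒ 19;  out=∅∪out(19)={5}
  fail(11) 'abaab': from fail(10)=7 chase 'b': 7 ⇒ 8;  out={2}∪out(8)={2,7}
  fail(16) 'bceee': from fail(15)=17 chase 'e': 17→0 ⇒ 17;  out={3}∪out(17)={3}
  fail(23) 'ddbec': from fail(22)=19 chase 'c': 19→17 ⇒ 18;  out=∅∪out(18)={4}
  fail(24) 'ddbecc': from fail(23)=18 chase 'c': 18→0 ⇒ 0;  out={6}∪out(0)={6}

Run:
i=0 'a': node 0→7
i=1 'b': node 7→8  → match P7@[0:1]
i=2 'a': node 8→9
i=3 'a': node 9→10
i=4 'b': node 10→11  → match P2@[0:4],P7@[3:4]
i=5 'c': node 11→13 (via fail)
i=6 'a': node 13→7 (via fail)
i=7 'd': node 7→1 (via fail)
i=8 'e': node 1→2
i=9 'd': node 2→3
i=10 'e': node 3→4  → match P0@[7:10]
i=11 'd': node 4→3 (via fail)
i=12 'e': node 3→4  → match P0@[9:12]
i=13 'd': node 4→3 (via fail)
i=14 'e': node 3→4  → match P0@[11:14]
i=15 'd': node 4→3 (via fail)
i=16 'b': node 3→12 (via fail)
i=17 'e': node 12→19  → match P5@[16:17]
i=18 'e': node 19→17 (via fail)
i=19 'd': node 17→1 (via fail)
i=20 'd': node 1→20
i=21 'b': node 20→21
i=22 'e': node 21→22  → match P5@[21:22]
i=23 'c': node 22→23  → match P4@[22:23]
i=24 'c': node 23→24  → match P6@[19:24]
i=25 'd': node 24→1 (via fail)
i=26 'e': node 1→2
i=27 'e': node 2→17 (via fail)
i=28 'd': node 17→1 (via fail)

Matches: [[1,7],[4,2],[4,7],[10,0],[12,0],[14,0],[17,5],[22,5],[23,4],[24,6]]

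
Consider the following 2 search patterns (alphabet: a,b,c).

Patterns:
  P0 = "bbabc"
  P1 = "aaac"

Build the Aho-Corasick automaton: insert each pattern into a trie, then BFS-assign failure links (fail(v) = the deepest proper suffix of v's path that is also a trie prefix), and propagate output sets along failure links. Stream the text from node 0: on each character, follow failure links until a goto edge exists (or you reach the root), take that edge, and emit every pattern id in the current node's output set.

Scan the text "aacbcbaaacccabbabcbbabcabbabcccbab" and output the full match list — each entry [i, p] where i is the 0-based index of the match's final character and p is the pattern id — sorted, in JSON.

Build:
Trie (insert patterns):
  n0 'ε': a→6 b→1
  n1 'b': b→2
  n2 'bb': a→3
  n3 'bba': b→4
  n4 'bbab': c→5
  n5 'bbabc': ·  [P0 ends]
  n6 'a': a→7
  n7 'aa': a→8
  n8 'aaa': c→9
  n9 'aaac': ·  [P1 ends]

Failure links (BFS by depth):
  fail(1) 'b': from fail(0)=0 chase 'b': 0 ⇒ 0;  out=∅∪out(0)=∅
  fail(6) 'a': from fail(0)=0 chase 'a': 0 ⇒ 0;  out=∅∪out(0)=∅
  fail(2) 'bb': from fail(1)=0 chase 'b': 0 ⇒ 1;  out=∅∪out(1)=∅
  fail(7) 'aa': from fail(6)=0 chase 'a': 0 ⇒ 6;  out=∅∪out(6)=∅
  fail(3) 'bba': from fail(2)=1 chase 'a': 1→0 ⇒ 6;  out=∅∪out(6)=∅
  fail(8) 'aaa': from fail(7)=6 chase 'a': 6 ⇒ 7;  out=∅∪out(7)=∅
  fail(4) 'bbab': from fail(3)=6 chase 'b': 6→0 ⇒ 1;  out=∅∪out(1)=∅
  fail(9) 'aaac': from fail(8)=7 chase 'c': 7→6→0 ⇒ 0;  out={1}∪out(0)={1}
  fail(5) 'bbabc': from fail(4)=1 chase 'c': 1→0 ⇒ 0;  out={0}∪out(0)={0}

Scan:
i=0 'a': node 0→6
i=1 'a': node 6→7
i=2 'c': node 7→0 (fail-walked)
i=3 'b': node 0→1
i=4 'c': node 1→0 (fail-walked)
i=5 'b': node 0→1
i=6 'a': node 1→6 (fail-walked)
i=7 'a': node 6→7
i=8 'a': node 7→8
i=9 'c': node 8→9  → match P1@[6:9]
i=10 'c': node 9→0 (fail-walked)
i=11 'c': node 0→0
i=12 'a': node 0→6
i=13 'b': node 6→1 (fail-walked)
i=14 'b': node 1→2
i=15 'a': node 2→3
i=16 'b': node 3→4
i=17 'c': node 4→5  → match P0@[13:17]
i=18 'b': node 5→1 (fail-walked)
i=19 'b': node 1→2
i=20 'a': node 2→3
i=21 'b': node 3→4
i=22 'c': node 4→5  → match P0@[18:22]
i=23 'a': node 5→6 (fail-walked)
i=24 'b': node 6→1 (fail-walked)
i=25 'b': node 1→2
i=26 'a': node 2→3
i=27 'b': node 3→4
i=28 'c': node 4→5  → match P0@[24:28]
i=29 'c': node 5→0 (fail-walked)
i=30 'c': node 0→0
i=31 'b': node 0→1
i=32 'a': node 1→6 (fail-walked)
i=33 'b': node 6→1 (fail-walked)

All matches (sorted): [[9,1],[17,0],[22,0],[28,0]]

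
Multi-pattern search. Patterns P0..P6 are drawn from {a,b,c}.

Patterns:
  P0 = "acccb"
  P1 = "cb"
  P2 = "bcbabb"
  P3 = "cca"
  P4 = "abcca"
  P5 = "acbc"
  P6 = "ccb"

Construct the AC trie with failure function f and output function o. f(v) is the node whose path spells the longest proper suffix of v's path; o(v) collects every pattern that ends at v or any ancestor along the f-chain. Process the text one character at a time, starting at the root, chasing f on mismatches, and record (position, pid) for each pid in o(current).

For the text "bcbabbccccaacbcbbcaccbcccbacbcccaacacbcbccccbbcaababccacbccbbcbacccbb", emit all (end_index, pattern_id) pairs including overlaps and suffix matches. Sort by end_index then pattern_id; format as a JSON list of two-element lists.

Build automaton:
Trie nodes:
  n0 'ε': a→1 b→8 c→6
  n1 'a': b→16 c→2
  n2 'ac': b→20 c→3
  n3 'acc': c→4
  n4 'accc': b→5
  n5 'acccb': ·  [P0 ends]
  n6 'c': b→7 c→14
  n7 'cb': ·  [P1 ends]
  n8 'b': c→9
  n9 'bc': b→10
  n10 'bcb': a→11
  n11 'bcba': b→12
  n12 'bcbab': b→13
  n13 'bcbabb': ·  [P2 ends]
  n14 'cc': a→15 b→22
  n15 'cca': ·  [P3 ends]
  n16 'ab': c→17
  n17 'abc': c→18
  n18 'abcc': a→19
  n19 'abcca': ·  [P4 ends]
  n20 'acb': c→21
  n21 'acbc': ·  [P5 ends]
  n22 'ccb': ·  [P6 ends]

Failure links (BFS by depth):
  n1('a'): parent n0 fail=0; on 'a' 0 → fail=0;  out ∅∪∅=∅
  n6('c'): parent n0 fail=0; on 'c' 0 → fail=0;  out ∅∪∅=∅
  n8('b'): parent n0 fail=0; on 'b' 0 → fail=0;  out ∅∪∅=∅
  n2('ac'): parent n1 fail=0; on 'c' 0 → fail=6;  out ∅∪∅=∅
  n7('cb'): parent n6 fail=0; on 'b' 0 → fail=8;  out {1}∪∅={1}
  n9('bc'): parent n8 fail=0; on 'c' 0 → fail=6;  out ∅∪∅=∅
  n14('cc'): parent n6 fail=0; on 'c' 0 → fail=6;  out ∅∪∅=∅
  n16('ab'): parent n1 fail=0; on 'b' 0 → fail=8;  out ∅∪∅=∅
  n3('acc'): parent n2 fail=6; on 'c' 6 → fail=14;  out ∅∪∅=∅
  n10('bcb'): parent n9 fail=6; on 'b' 6 → fail=7;  out ∅∪{1}={1}
  n15('cca'): parent n14 fail=6; on 'a' 6→0 → fail=1;  out {3}∪∅={3}
  n17('abc'): parent n16 fail=8; on 'c' 8 → fail=9;  out ∅∪∅=∅
  n20('acb'): parent n2 fail=6; on 'b' 6 → fail=7;  out ∅∪{1}={1}
  n22('ccb'): parent n14 fail=6; on 'b' 6 → fail=7;  out {6}∪{1}={1,6}
  n4('accc'): parent n3 fail=14; on 'c' 14→6 → fail=14;  out ∅∪∅=∅
  n11('bcba'): parent n10 fail=7; on 'a' 7→8→0 → fail=1;  out ∅∪∅=∅
  n18('abcc'): parent n17 fail=9; on 'c' 9→6 → fail=14;  out ∅∪∅=∅
  n21('acbc'): parent n20 fail=7; on 'c' 7→8 → fail=9;  out {5}∪∅={5}
  n5('acccb'): parent n4 fail=14; on 'b' 14 → fail=22;  out {0}∪{1,6}={0,1,6}
  n12('bcbab'): parent n11 fail=1; on 'b' 1 → fail=16;  out ∅∪∅=∅
  n19('abcca'): parent n18 fail=14; on 'a' 14 → fail=15;  out {4}∪{3}={3,4}
  n13('bcbabb'): parent n12 fail=16; on 'b' 16→8→0 → fail=8;  out {2}∪∅={2}

Run:
[0] read 'b'  n0⇒n8
[1] read 'c'  n8⇒n9
[2] read 'b'  n9⇒n10  emit P1@[1:2]
[3] read 'a'  n10⇒n11
[4] read 'b'  n11⇒n12
[5] read 'b'  n12⇒n13  emit P2@[0:5]
[6] read 'c'  n13⇒n9 (via fail)
[7] read 'c'  n9⇒n14 (via fail)
[8] read 'c'  n14⇒n14 (via fail)
[9] read 'c'  n14⇒n14 (via fail)
[10] read 'a'  n14⇒n15  emit P3@[8:10]
[11] read 'a'  n15⇒n1 (via fail)
[12] read 'c'  n1⇒n2
[13] read 'b'  n2⇒n20  emit P1@[12:13]
[14] read 'c'  n20⇒n21  emit P5@[11:14]
[15] read 'b'  n21⇒n10 (via fail)  emit P1@[14:15]
[16] read 'b'  n10⇒n8 (via fail)
[17] read 'c'  n8⇒n9
[18] read 'a'  n9⇒n1 (via fail)
[19] read 'c'  n1⇒n2
[20] read 'c'  n2⇒n3
[21] read 'b'  n3⇒n22 (via fail)  emit P1@[20:21],P6@[19:21]
[22] read 'c'  n22⇒n9 (via fail)
[23] read 'c'  n9⇒n14 (via fail)
[24] read 'c'  n14⇒n14 (via fail)
[25] read 'b'  n14⇒n22  emit P1@[24:25],P6@[23:25]
[26] read 'a'  n22⇒n1 (via fail)
[27] read 'c'  n1⇒n2
[28] read 'b'  n2⇒n20  emit P1@[27:28]
[29] read 'c'  n20⇒n21  emit P5@[26:29]
[30] read 'c'  n21⇒n14 (via fail)
[31] read 'c'  n14⇒n14 (via fail)
[32] read 'a'  n14⇒n15  emit P3@[30:32]
[33] read 'a'  n15⇒n1 (via fail)
[34] read 'c'  n1⇒n2
[35] read 'a'  n2⇒n1 (via fail)
[36] read 'c'  n1⇒n2
[37] read 'b'  n2⇒n20  emit P1@[36:37]
[38] read 'c'  n20⇒n21  emit P5@[35:38]
[39] read 'b'  n21⇒n10 (via fail)  emit P1@[38:39]
[40] read 'c'  n10⇒n9 (via fail)
[41] read 'c'  n9⇒n14 (via fail)
[42] read 'c'  n14⇒n14 (via fail)
[43] read 'c'  n14⇒n14 (via fail)
[44] read 'b'  n14⇒n22  emit P1@[43:44],P6@[42:44]
[45] read 'b'  n22⇒n8 (via fail)
[46] read 'c'  n8⇒n9
[47] read 'a'  n9⇒n1 (via fail)
[48] read 'a'  n1⇒n1 (via fail)
[49] read 'b'  n1⇒n16
[50] read 'a'  n16⇒n1 (via fail)
[51] read 'b'  n1⇒n16
[52] read 'c'  n16⇒n17
[53] read 'c'  n17⇒n18
[54] read 'a'  n18⇒n19  emit P3@[52:54],P4@[50:54]
[55] read 'c'  n19⇒n2 (via fail)
[56] read 'b'  n2⇒n20  emit P1@[55:56]
[57] read 'c'  n20⇒n21  emit P5@[54:57]
[58] read 'c'  n21⇒n14 (via fail)
[59] read 'b'  n14⇒n22  emit P1@[58:59],P6@[57:59]
[60] read 'b'  n22⇒n8 (via fail)
[61] read 'c'  n8⇒n9
[62] read 'b'  n9⇒n10  emit P1@[61:62]
[63] read 'a'  n10⇒n11
[64] read 'c'  n11⇒n2 (via fail)
[65] read 'c'  n2⇒n3
[66] read 'c'  n3⇒n4
[67] read 'b'  n4⇒n5  emit P0@[63:67],P1@[66:67],P6@[65:67]
[68] read 'b'  n5⇒n8 (via fail)

All matches (sorted): [[2,1],[5,2],[10,3],[13,1],[14,5],[15,1],[21,1],[21,6],[25,1],[25,6],[28,1],[29,5],[32,3],[37,1],[38,5],[39,1],[44,1],[44,6],[54,3],[54,4],[56,1],[57,5],[59,1],[59,6],[62,1],[67,0],[67,1],[67,6]]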